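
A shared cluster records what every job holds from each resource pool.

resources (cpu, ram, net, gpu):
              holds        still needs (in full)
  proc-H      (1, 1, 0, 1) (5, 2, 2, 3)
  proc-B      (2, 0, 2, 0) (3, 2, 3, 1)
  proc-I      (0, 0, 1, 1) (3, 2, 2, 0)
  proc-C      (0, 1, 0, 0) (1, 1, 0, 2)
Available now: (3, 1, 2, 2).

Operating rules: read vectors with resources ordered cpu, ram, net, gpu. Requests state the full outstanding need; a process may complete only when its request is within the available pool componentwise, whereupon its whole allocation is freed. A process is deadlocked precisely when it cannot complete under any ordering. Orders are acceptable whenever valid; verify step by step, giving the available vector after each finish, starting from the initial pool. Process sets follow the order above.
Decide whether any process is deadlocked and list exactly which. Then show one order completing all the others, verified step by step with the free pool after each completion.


No process is deadlocked.
Key observation: starting with proc-C, each completion frees enough for the next — no one is permanently blocked.
The rest can finish in the order proc-C, proc-I, proc-B, proc-H. Walking it through:
  pool = (3, 1, 2, 2)
  run proc-C (needs (1, 1, 0, 2), free (3, 1, 2, 2)); after release of (0, 1, 0, 0) the pool is (3, 2, 2, 2)
  run proc-I (needs (3, 2, 2, 0), free (3, 2, 2, 2)); after release of (0, 0, 1, 1) the pool is (3, 2, 3, 3)
  run proc-B (needs (3, 2, 3, 1), free (3, 2, 3, 3)); after release of (2, 0, 2, 0) the pool is (5, 2, 5, 3)
  run proc-H (needs (5, 2, 2, 3), free (5, 2, 5, 3)); after release of (1, 1, 0, 1) the pool is (6, 3, 5, 4)


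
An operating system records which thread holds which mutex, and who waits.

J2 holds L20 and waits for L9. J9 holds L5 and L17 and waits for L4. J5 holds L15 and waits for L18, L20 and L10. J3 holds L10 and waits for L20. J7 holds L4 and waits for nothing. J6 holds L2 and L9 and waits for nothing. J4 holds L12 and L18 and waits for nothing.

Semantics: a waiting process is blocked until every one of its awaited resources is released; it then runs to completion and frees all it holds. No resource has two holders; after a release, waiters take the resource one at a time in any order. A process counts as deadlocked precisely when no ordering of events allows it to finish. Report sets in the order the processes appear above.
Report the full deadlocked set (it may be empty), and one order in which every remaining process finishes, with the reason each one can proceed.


The deadlocked set is empty.
Key observation: the wait graph is acyclic; completion cascades from the unblocked processes through everyone else.
One completion order for the rest: J6, J7, J2, J4, J9, J3, J5.
Check, step by step:
  run J6 (it waits on nothing); releases L2 and L9
  run J7 (it waits on nothing); releases L4
  J2: everything it awaited (L9) is free; runs, freeing L20
  run J4 (it waits on nothing); releases L12 and L18
  J9: everything it awaited (L4) is free; runs, freeing L5 and L17
  J3: everything it awaited (L20) is free; runs, freeing L10
  J5: everything it awaited (L18, L20 and L10) is free; runs, freeing L15


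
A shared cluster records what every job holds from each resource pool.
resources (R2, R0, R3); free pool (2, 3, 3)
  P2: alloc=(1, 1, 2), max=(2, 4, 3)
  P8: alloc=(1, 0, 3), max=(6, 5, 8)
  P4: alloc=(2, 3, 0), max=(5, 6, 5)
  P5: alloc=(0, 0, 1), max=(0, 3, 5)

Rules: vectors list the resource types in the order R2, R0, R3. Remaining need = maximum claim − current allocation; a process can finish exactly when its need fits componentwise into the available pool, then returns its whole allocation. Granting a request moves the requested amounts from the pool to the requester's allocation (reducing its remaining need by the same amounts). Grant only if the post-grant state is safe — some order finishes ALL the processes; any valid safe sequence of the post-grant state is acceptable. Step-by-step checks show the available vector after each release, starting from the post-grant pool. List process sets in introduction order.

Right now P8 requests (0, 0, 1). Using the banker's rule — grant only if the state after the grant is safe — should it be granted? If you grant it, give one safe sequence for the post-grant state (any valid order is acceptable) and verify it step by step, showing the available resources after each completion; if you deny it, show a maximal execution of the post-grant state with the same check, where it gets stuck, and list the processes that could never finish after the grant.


GRANT. The post-grant state is safe; one safe sequence: P2, P5, P4, P8.
Key observation: post-grant, (2, 3, 2) remains, and an order beginning with P2 completes everyone.
Check on the post-grant state, step by step:
  pool = (2, 3, 2)
  P2 needs (1, 3, 1) <= (2, 3, 2) -> finishes; pool += (1, 1, 2) = (3, 4, 4)
  P5 needs (0, 3, 4) <= (3, 4, 4) -> finishes; pool += (0, 0, 1) = (3, 4, 5)
  P4 needs (3, 3, 5) <= (3, 4, 5) -> finishes; pool += (2, 3, 0) = (5, 7, 5)
  P8 needs (5, 5, 4) <= (5, 7, 5) -> finishes; pool += (1, 0, 4) = (6, 7, 9)


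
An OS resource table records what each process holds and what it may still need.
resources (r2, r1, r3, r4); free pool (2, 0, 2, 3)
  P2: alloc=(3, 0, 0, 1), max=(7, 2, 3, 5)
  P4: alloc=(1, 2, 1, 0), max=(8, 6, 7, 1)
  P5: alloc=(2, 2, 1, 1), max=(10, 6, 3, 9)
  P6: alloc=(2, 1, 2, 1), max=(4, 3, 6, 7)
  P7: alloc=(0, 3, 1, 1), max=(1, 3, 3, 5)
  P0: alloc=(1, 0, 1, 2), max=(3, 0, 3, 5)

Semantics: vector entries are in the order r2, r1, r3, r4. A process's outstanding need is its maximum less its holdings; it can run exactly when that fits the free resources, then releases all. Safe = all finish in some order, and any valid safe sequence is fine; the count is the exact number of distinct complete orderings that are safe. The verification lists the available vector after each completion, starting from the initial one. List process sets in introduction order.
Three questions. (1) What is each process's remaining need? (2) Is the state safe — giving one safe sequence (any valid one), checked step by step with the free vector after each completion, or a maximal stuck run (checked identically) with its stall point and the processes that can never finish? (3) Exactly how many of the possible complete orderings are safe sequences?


(1) Outstanding need per process (order r2, r1, r3, r4):
  P2: (4, 2, 3, 4)
  P4: (7, 4, 6, 1)
  P5: (8, 4, 2, 8)
  P6: (2, 2, 4, 6)
  P7: (1, 0, 2, 4)
  P0: (2, 0, 2, 3)
(2) SAFE, for example via the order P0, P7, P6, P2, P5, P4.
Key observation: reading the order forward, P0 is the first process whose need (2, 0, 2, 3) meets the free pool (2, 0, 2, 3) exactly on a resource it requests.
Check, step by step:
  pool = (2, 0, 2, 3)
  run P0 (needs (2, 0, 2, 3), free (2, 0, 2, 3)); after release of (1, 0, 1, 2) the pool is (3, 0, 3, 5)
  run P7 (needs (1, 0, 2, 4), free (3, 0, 3, 5)); after release of (0, 3, 1, 1) the pool is (3, 3, 4, 6)
  run P6 (needs (2, 2, 4, 6), free (3, 3, 4, 6)); after release of (2, 1, 2, 1) the pool is (5, 4, 6, 7)
  run P2 (needs (4, 2, 3, 4), free (5, 4, 6, 7)); after release of (3, 0, 0, 1) the pool is (8, 4, 6, 8)
  run P5 (needs (8, 4, 2, 8), free (8, 4, 6, 8)); after release of (2, 2, 1, 1) the pool is (10, 6, 7, 9)
  run P4 (needs (7, 4, 6, 1), free (10, 6, 7, 9)); after release of (1, 2, 1, 0) the pool is (11, 8, 8, 9)
(3) Precisely 2 of the possible complete orderings are safe sequences.


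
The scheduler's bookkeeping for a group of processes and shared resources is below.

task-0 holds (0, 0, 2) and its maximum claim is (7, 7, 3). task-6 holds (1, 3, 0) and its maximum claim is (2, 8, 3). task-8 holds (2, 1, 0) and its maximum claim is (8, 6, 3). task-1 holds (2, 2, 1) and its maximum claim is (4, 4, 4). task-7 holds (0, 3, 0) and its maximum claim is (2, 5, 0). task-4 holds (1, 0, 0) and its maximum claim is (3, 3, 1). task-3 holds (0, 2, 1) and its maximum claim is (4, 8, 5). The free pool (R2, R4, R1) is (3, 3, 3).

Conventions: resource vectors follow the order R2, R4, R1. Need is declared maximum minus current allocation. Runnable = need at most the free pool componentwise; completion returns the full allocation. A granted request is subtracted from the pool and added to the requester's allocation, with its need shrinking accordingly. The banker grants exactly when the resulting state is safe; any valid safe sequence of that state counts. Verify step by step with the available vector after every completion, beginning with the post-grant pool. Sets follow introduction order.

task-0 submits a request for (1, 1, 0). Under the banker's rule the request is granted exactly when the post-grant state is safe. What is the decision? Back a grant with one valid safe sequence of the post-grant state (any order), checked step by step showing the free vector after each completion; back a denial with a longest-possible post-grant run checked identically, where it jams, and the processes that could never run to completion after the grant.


GRANT: granting preserves safety; a valid post-grant sequence is task-7, task-1, task-6, task-4, task-3, task-0, task-8.
Key observation: granting shrinks the pool to (2, 2, 3), yet task-7 still fits and the chain goes through.
Verifying the post-grant state step by step:
  pool = (2, 2, 3)
  task-7 needs (2, 2, 0) <= (2, 2, 3) -> finishes; pool += (0, 3, 0) = (2, 5, 3)
  task-1 needs (2, 2, 3) <= (2, 5, 3) -> finishes; pool += (2, 2, 1) = (4, 7, 4)
  task-6 needs (1, 5, 3) <= (4, 7, 4) -> finishes; pool += (1, 3, 0) = (5, 10, 4)
  task-4 needs (2, 3, 1) <= (5, 10, 4) -> finishes; pool += (1, 0, 0) = (6, 10, 4)
  task-3 needs (4, 6, 4) <= (6, 10, 4) -> finishes; pool += (0, 2, 1) = (6, 12, 5)
  task-0 needs (6, 6, 1) <= (6, 12, 5) -> finishes; pool += (1, 1, 2) = (7, 13, 7)
  task-8 needs (6, 5, 3) <= (7, 13, 7) -> finishes; pool += (2, 1, 0) = (9, 14, 7)


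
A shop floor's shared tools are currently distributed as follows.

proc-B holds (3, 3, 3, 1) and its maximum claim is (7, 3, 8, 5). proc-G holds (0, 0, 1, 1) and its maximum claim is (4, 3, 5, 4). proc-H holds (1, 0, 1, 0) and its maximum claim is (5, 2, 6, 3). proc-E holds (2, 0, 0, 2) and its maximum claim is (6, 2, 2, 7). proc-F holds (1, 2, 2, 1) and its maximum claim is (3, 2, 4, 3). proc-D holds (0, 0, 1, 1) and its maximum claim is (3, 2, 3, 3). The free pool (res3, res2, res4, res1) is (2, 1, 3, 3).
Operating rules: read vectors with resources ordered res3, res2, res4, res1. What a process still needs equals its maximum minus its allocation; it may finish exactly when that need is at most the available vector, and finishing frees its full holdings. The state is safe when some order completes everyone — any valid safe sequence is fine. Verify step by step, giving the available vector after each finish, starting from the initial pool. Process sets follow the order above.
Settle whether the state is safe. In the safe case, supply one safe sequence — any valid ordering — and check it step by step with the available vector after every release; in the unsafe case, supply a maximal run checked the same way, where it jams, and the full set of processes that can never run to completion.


UNSAFE.
Key observation: no order helps: past proc-F, proc-D, the free pool tops out at (3, 3, 6, 5), below what each blocked process needs in res3.
The run proc-F, proc-D cannot be extended any further. Step-by-step check:
  pool = (2, 1, 3, 3)
  proc-F needs (2, 0, 2, 2) <= (2, 1, 3, 3) -> finishes; pool += (1, 2, 2, 1) = (3, 3, 5, 4)
  proc-D needs (3, 2, 2, 2) <= (3, 3, 5, 4) -> finishes; pool += (0, 0, 1, 1) = (3, 3, 6, 5)
  proc-B cannot run: need (4, 0, 5, 4) vs free (3, 3, 6, 5) (insufficient res3)
  proc-G cannot run: need (4, 3, 4, 3) vs free (3, 3, 6, 5) (insufficient res3)
  proc-H cannot run: need (4, 2, 5, 3) vs free (3, 3, 6, 5) (insufficient res3)
  proc-E cannot run: need (4, 2, 2, 5) vs free (3, 3, 6, 5) (insufficient res3)
Processes that can never finish: proc-B, proc-G, proc-H and proc-E.


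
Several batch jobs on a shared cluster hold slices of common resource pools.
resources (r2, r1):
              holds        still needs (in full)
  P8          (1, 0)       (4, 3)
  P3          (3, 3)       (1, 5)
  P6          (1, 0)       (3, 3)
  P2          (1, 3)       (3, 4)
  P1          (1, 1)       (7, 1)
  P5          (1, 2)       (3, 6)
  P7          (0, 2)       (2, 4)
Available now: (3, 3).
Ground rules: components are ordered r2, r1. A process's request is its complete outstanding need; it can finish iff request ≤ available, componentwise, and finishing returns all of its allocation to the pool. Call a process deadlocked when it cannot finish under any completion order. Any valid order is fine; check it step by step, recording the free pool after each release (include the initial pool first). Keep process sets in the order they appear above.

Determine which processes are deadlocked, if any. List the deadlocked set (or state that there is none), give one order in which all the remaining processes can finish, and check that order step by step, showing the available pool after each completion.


Deadlocked: P3, P2, P1, P5 and P7.
Key observation: after P6, P8 the pool peaks at (5, 3), and each blocked process is short somewhere: P3 on r1; P2 on r1; P1 on r2; P5 on r1; P7 on r1.
The rest can finish in the order P6, P8. Step-by-step check:
  pool = (3, 3)
  run P6 (needs (3, 3), free (3, 3)); after release of (1, 0) the pool is (4, 3)
  run P8 (needs (4, 3), free (4, 3)); after release of (1, 0) the pool is (5, 3)
None of the blocked processes ever fits:
  P3 still needs (1, 5) but only (5, 3) is free — short on r1
  P2 still needs (3, 4) but only (5, 3) is free — short on r1
  P1 still needs (7, 1) but only (5, 3) is free — short on r2
  P5 still needs (3, 6) but only (5, 3) is free — short on r1
  P7 still needs (2, 4) but only (5, 3) is free — short on r1


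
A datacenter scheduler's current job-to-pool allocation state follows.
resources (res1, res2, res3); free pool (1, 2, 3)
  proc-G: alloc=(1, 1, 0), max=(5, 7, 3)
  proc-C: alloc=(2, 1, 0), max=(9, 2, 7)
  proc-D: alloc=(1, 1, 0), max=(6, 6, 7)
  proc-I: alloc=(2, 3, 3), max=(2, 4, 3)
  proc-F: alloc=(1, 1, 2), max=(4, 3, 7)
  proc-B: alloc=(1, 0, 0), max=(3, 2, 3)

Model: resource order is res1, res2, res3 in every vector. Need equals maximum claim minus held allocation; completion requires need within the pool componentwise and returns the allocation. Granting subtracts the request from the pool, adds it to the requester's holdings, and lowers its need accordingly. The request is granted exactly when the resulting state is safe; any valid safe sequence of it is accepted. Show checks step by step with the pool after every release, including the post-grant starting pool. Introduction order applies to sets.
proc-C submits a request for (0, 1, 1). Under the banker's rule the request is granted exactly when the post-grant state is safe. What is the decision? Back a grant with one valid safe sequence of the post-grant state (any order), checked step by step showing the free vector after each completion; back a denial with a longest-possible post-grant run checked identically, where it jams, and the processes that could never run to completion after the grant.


GRANT — the state after the grant stays safe, e.g. via proc-I, proc-F, proc-B, proc-D, proc-G, proc-C.
Key observation: the transfer keeps a workable pool ((1, 1, 2)); proc-I starts the safe sequence.
Verifying the post-grant state step by step:
  pool = (1, 1, 2)
  proc-I needs (0, 1, 0) <= (1, 1, 2) -> finishes; pool += (2, 3, 3) = (3, 4, 5)
  proc-F needs (3, 2, 5) <= (3, 4, 5) -> finishes; pool += (1, 1, 2) = (4, 5, 7)
  proc-B needs (2, 2, 3) <= (4, 5, 7) -> finishes; pool += (1, 0, 0) = (5, 5, 7)
  proc-D needs (5, 5, 7) <= (5, 5, 7) -> finishes; pool += (1, 1, 0) = (6, 6, 7)
  proc-G needs (4, 6, 3) <= (6, 6, 7) -> finishes; pool += (1, 1, 0) = (7, 7, 7)
  proc-C needs (7, 0, 6) <= (7, 7, 7) -> finishes; pool += (2, 2, 1) = (9, 9, 8)


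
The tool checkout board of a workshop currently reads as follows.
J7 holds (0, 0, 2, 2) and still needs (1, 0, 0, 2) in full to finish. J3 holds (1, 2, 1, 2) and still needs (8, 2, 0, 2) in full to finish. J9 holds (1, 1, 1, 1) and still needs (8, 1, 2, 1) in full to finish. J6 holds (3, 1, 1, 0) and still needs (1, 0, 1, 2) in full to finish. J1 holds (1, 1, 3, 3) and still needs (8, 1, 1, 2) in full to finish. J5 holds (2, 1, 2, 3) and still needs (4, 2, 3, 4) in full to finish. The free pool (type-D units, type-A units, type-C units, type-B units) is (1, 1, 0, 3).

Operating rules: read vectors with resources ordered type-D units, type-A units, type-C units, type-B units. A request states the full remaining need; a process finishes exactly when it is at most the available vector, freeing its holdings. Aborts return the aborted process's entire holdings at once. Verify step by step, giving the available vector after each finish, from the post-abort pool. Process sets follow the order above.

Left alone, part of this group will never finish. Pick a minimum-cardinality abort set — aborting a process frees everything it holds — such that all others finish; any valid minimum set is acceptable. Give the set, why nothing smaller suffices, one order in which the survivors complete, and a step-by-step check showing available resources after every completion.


Abort J9 and J1.
Key observation: J3 was stuck for good until J9 and J1 gave back (2, 2, 4, 4); in the order shown it finishes at step 4.
Minimality, checking each single-abort alternative: J7 alone leaves J3 blocked (short on type-D units); J3 alone leaves J9 blocked (short on type-D units); J9 alone leaves J3 blocked (short on type-D units); J6 alone leaves J3 blocked (short on type-D units); J1 alone leaves J3 blocked (short on type-D units); J5 alone leaves J3 blocked (short on type-D units).
Survivors finish in the order: J7, J6, J5, J3. Check, step by step (pool after the aborts first):
  pool = (3, 3, 4, 7)
  J7 needs (1, 0, 0, 2) <= (3, 3, 4, 7) -> finishes; pool += (0, 0, 2, 2) = (3, 3, 6, 9)
  J6 needs (1, 0, 1, 2) <= (3, 3, 6, 9) -> finishes; pool += (3, 1, 1, 0) = (6, 4, 7, 9)
  J5 needs (4, 2, 3, 4) <= (6, 4, 7, 9) -> finishes; pool += (2, 1, 2, 3) = (8, 5, 9, 12)
  J3 needs (8, 2, 0, 2) <= (8, 5, 9, 12) -> finishes; pool += (1, 2, 1, 2) = (9, 7, 10, 14)


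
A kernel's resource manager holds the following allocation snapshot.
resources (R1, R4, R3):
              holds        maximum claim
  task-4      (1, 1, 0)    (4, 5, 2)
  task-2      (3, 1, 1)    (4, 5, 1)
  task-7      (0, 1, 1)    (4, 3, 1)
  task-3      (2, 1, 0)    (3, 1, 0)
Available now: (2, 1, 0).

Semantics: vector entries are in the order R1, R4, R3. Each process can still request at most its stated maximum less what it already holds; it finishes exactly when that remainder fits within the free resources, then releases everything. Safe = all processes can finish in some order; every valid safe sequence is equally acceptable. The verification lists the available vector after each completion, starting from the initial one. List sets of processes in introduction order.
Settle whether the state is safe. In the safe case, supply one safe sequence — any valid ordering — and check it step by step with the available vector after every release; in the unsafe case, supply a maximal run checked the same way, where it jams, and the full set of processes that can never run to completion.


UNSAFE — no complete ordering exists.
Key observation: after task-3, task-7 complete, (4, 3, 1) is the best the pool ever gets, yet each leftover process wants more R4.
Going as far as possible: task-3, task-7; after that, nothing fits. Step-by-step check:
  pool = (2, 1, 0)
  task-3: need (1, 0, 0) fits (2, 1, 0); releases (2, 1, 0), pool now (4, 2, 0)
  task-7: need (4, 2, 0) fits (4, 2, 0); releases (0, 1, 1), pool now (4, 3, 1)
  task-4 still needs (3, 4, 2) but only (4, 3, 1) is free — short on R4 and R3
  task-2 still needs (1, 4, 0) but only (4, 3, 1) is free — short on R4
Permanently blocked: task-4 and task-2.


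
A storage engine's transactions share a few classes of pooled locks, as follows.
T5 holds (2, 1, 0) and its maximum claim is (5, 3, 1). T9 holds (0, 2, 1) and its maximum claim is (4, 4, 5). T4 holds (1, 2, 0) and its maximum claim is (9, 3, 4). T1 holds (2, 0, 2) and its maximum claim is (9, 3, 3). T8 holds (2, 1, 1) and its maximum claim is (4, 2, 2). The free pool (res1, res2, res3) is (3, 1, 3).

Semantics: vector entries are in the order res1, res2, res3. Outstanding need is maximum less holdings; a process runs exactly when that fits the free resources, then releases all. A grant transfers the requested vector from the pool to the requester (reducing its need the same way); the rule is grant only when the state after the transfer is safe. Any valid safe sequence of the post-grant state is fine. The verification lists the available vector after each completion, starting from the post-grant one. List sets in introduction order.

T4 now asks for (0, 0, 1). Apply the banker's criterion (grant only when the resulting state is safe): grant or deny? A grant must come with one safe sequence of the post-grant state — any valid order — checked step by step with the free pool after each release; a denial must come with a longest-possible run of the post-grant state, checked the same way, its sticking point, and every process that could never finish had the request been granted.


GRANT — the state after the grant stays safe, e.g. via T8, T5, T1, T4, T9.
Key observation: granting shrinks the pool to (3, 1, 2), yet T8 still fits and the chain goes through.
Verifying the post-grant state step by step:
  pool = (3, 1, 2)
  T8 needs (2, 1, 1) <= (3, 1, 2) -> finishes; pool += (2, 1, 1) = (5, 2, 3)
  T5 needs (3, 2, 1) <= (5, 2, 3) -> finishes; pool += (2, 1, 0) = (7, 3, 3)
  T1 needs (7, 3, 1) <= (7, 3, 3) -> finishes; pool += (2, 0, 2) = (9, 3, 5)
  T4 needs (8, 1, 3) <= (9, 3, 5) -> finishes; pool += (1, 2, 1) = (10, 5, 6)
  T9 needs (4, 2, 4) <= (10, 5, 6) -> finishes; pool += (0, 2, 1) = (10, 7, 7)


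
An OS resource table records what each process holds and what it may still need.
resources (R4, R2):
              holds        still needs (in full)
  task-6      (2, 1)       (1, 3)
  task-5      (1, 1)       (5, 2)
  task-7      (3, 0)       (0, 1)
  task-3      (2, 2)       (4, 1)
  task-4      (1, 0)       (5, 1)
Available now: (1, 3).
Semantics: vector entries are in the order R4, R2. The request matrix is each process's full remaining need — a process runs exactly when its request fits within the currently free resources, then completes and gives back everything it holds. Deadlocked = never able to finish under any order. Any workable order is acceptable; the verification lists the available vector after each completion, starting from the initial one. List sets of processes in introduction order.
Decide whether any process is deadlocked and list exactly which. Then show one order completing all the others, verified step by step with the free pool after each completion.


No process is deadlocked.
Key observation: beginning at task-7, releases accumulate fast enough that every process eventually fits.
The rest can finish in the order task-7, task-3, task-4, task-6, task-5. Verifying each step:
  pool = (1, 3)
  task-7: need (0, 1) fits (1, 3); releases (3, 0), pool now (4, 3)
  task-3: need (4, 1) fits (4, 3); releases (2, 2), pool now (6, 5)
  task-4: need (5, 1) fits (6, 5); releases (1, 0), pool now (7, 5)
  task-6: need (1, 3) fits (7, 5); releases (2, 1), pool now (9, 6)
  task-5: need (5, 2) fits (9, 6); releases (1, 1), pool now (10, 7)


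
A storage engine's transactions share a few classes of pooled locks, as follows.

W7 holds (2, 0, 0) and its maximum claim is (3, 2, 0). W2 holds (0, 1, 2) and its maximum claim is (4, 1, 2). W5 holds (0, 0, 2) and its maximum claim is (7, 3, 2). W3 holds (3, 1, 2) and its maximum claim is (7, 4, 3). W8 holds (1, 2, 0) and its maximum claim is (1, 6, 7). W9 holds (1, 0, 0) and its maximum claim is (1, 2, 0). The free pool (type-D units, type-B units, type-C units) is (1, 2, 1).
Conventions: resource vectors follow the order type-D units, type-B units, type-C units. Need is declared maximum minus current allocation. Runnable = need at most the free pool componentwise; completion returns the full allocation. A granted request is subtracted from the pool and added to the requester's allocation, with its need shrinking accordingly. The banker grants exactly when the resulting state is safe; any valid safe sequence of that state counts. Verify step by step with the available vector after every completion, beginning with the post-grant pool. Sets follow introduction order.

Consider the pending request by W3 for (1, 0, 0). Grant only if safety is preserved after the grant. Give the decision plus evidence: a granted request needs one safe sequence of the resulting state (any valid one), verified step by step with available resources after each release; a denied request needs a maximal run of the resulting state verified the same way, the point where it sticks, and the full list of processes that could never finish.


DENY. Granting would leave the state unsafe.
Key observation: after W9, W7 the pool peaks at (3, 2, 1), and each blocked process is short somewhere: W2 on type-D units; W5 on type-D units, type-B units; W3 on type-B units; W8 on type-B units, type-C units.
On the post-grant state, W9, W7 is a maximal run — nothing extends it. Check, step by step:
  pool = (0, 2, 1)
  W9 needs (0, 2, 0) <= (0, 2, 1) -> finishes; pool += (1, 0, 0) = (1, 2, 1)
  W7 needs (1, 2, 0) <= (1, 2, 1) -> finishes; pool += (2, 0, 0) = (3, 2, 1)
  blocked: W2 wants (4, 0, 0), pool (3, 2, 1) — not enough type-D units
  blocked: W5 wants (7, 3, 0), pool (3, 2, 1) — not enough type-D units and type-B units
  blocked: W3 wants (3, 3, 1), pool (3, 2, 1) — not enough type-B units
  blocked: W8 wants (0, 4, 7), pool (3, 2, 1) — not enough type-B units and type-C units
Had the request been granted, W2, W5, W3 and W8 could never finish.


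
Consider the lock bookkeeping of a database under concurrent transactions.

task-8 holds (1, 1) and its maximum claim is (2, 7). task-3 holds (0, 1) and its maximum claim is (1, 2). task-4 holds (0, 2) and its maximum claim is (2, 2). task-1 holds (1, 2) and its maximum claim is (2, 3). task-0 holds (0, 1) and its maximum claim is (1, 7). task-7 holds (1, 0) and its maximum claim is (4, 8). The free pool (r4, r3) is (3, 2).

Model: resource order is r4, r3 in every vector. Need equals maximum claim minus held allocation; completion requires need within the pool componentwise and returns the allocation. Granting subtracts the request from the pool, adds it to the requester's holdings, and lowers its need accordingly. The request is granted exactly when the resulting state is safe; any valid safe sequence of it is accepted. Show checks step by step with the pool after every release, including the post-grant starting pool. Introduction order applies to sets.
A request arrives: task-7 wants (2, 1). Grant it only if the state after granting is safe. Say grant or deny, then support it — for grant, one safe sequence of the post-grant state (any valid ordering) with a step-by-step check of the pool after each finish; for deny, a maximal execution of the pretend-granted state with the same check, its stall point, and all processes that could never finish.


GRANT: granting preserves safety; a valid post-grant sequence is task-1, task-4, task-3, task-8, task-0, task-7.
Key observation: even at the reduced pool (1, 1), task-1 fits immediately, so safety survives the grant.
Step-by-step check of the post-grant state:
  pool = (1, 1)
  run task-1 (needs (1, 1), free (1, 1)); after release of (1, 2) the pool is (2, 3)
  run task-4 (needs (2, 0), free (2, 3)); after release of (0, 2) the pool is (2, 5)
  run task-3 (needs (1, 1), free (2, 5)); after release of (0, 1) the pool is (2, 6)
  run task-8 (needs (1, 6), free (2, 6)); after release of (1, 1) the pool is (3, 7)
  run task-0 (needs (1, 6), free (3, 7)); after release of (0, 1) the pool is (3, 8)
  run task-7 (needs (1, 7), free (3, 8)); after release of (3, 1) the pool is (6, 9)


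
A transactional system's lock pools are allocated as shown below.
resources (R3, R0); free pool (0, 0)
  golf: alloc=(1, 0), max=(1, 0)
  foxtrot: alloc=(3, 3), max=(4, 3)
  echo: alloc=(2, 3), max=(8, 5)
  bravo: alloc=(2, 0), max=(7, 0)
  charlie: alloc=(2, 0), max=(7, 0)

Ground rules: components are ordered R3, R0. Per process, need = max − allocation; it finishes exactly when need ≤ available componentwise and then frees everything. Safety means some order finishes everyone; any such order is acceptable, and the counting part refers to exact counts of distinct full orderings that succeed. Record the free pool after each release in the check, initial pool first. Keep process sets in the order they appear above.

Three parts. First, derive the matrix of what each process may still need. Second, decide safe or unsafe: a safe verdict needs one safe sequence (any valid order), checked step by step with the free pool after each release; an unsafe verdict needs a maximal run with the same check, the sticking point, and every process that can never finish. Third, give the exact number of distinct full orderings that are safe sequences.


(1) Need matrix, components ordered R3, R0:
  golf: (0, 0)
  foxtrot: (1, 0)
  echo: (6, 2)
  bravo: (5, 0)
  charlie: (5, 0)
(2) The state is UNSAFE.
Key observation: the pool after golf, foxtrot is (4, 3); every surviving request exceeds it in R3, so progress ends there.
A maximal execution: golf, foxtrot — then nothing else fits. Verifying each step:
  pool = (0, 0)
  run golf (needs (0, 0), free (0, 0)); after release of (1, 0) the pool is (1, 0)
  run foxtrot (needs (1, 0), free (1, 0)); after release of (3, 3) the pool is (4, 3)
  echo cannot run: need (6, 2) vs free (4, 3) (insufficient R3)
  bravo cannot run: need (5, 0) vs free (4, 3) (insufficient R3)
  charlie cannot run: need (5, 0) vs free (4, 3) (insufficient R3)
Permanently blocked: echo, bravo and charlie.
(3) Exactly 0 of the possible complete orderings are safe sequences.


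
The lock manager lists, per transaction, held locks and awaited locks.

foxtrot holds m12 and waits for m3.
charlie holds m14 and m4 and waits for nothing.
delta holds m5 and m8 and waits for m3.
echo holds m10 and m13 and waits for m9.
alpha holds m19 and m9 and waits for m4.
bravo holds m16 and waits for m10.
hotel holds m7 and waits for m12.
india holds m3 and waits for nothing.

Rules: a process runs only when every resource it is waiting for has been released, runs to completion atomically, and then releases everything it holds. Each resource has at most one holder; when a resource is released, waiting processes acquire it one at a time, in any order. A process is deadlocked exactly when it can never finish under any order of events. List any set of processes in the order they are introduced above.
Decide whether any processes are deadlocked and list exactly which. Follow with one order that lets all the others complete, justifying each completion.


No process is deadlocked.
Key observation: no waiting chain loops back on itself — every chain ends at a process that waits on nothing, so everyone eventually runs.
The rest can finish in the order india, charlie, alpha, delta, foxtrot, hotel, echo, bravo.
Verifying each step:
  run india (it waits on nothing); releases m3
  run charlie (it waits on nothing); releases m14 and m4
  alpha waits on m4 — all released -> runs and releases m19 and m9
  delta waits on m3 — all released -> runs and releases m5 and m8
  foxtrot waits on m3 — all released -> runs and releases m12
  hotel waits on m12 — all released -> runs and releases m7
  echo waits on m9 — all released -> runs and releases m10 and m13
  bravo waits on m10 — all released -> runs and releases m16


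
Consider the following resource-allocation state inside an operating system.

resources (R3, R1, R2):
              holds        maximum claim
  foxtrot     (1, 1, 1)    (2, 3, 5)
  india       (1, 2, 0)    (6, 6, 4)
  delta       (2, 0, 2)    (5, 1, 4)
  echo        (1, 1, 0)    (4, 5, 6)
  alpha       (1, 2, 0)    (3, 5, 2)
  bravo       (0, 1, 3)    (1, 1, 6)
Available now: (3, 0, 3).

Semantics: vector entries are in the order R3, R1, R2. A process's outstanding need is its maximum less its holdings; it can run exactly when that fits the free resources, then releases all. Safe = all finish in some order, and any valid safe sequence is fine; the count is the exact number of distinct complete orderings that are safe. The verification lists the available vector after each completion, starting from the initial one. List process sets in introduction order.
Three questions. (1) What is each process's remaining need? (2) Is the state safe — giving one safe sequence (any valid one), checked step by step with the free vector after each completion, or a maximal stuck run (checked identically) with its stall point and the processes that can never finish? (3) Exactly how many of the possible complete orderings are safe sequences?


(1) Remaining need (order R3, R1, R2):
  foxtrot: (1, 2, 4)
  india: (5, 4, 4)
  delta: (3, 1, 2)
  echo: (3, 4, 6)
  alpha: (2, 3, 2)
  bravo: (1, 0, 3)
(2) UNSAFE — no complete ordering exists.
Key observation: even finishing bravo, delta leaves just (5, 1, 8) free — too little R1 for any of the remaining processes.
The run bravo, delta cannot be extended any further. Check, step by step:
  pool = (3, 0, 3)
  bravo needs (1, 0, 3) <= (3, 0, 3) -> finishes; pool += (0, 1, 3) = (3, 1, 6)
  delta needs (3, 1, 2) <= (3, 1, 6) -> finishes; pool += (2, 0, 2) = (5, 1, 8)
  blocked: foxtrot wants (1, 2, 4), pool (5, 1, 8) — not enough R1
  blocked: india wants (5, 4, 4), pool (5, 1, 8) — not enough R1
  blocked: echo wants (3, 4, 6), pool (5, 1, 8) — not enough R1
  blocked: alpha wants (2, 3, 2), pool (5, 1, 8) — not enough R1
Never able to finish: foxtrot, india, echo and alpha.
(3) The exact count: 0 of the possible complete orderings are safe sequences.


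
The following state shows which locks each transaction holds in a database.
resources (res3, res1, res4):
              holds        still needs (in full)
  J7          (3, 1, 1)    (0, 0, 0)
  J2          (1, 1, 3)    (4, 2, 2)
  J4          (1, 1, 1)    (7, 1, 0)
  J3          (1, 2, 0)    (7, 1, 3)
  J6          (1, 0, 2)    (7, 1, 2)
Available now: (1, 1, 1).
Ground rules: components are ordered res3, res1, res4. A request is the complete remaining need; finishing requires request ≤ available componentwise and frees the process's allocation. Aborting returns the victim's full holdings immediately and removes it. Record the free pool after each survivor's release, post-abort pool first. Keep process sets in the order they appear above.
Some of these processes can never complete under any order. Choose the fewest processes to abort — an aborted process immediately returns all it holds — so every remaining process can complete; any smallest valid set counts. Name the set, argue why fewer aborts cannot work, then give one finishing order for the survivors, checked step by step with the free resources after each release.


Minimum abort set: J4 and J6.
Key observation: no ordering could ever have run J3 before the abort of J4 and J6; with (2, 1, 3) back in the pool it fits at step 3.
Minimality, checking each single-abort alternative: J7 alone leaves J4 blocked (short on res3); J2 alone leaves J4 blocked (short on res3); J4 alone leaves J3 blocked (short on res3); J3 alone leaves J4 blocked (short on res3); J6 alone leaves J4 blocked (short on res3).
Survivors finish in the order: J7, J2, J3. Verifying each step (pool after the aborts first):
  pool = (3, 2, 4)
  run J7 (needs (0, 0, 0), free (3, 2, 4)); after release of (3, 1, 1) the pool is (6, 3, 5)
  run J2 (needs (4, 2, 2), free (6, 3, 5)); after release of (1, 1, 3) the pool is (7, 4, 8)
  run J3 (needs (7, 1, 3), free (7, 4, 8)); after release of (1, 2, 0) the pool is (8, 6, 8)


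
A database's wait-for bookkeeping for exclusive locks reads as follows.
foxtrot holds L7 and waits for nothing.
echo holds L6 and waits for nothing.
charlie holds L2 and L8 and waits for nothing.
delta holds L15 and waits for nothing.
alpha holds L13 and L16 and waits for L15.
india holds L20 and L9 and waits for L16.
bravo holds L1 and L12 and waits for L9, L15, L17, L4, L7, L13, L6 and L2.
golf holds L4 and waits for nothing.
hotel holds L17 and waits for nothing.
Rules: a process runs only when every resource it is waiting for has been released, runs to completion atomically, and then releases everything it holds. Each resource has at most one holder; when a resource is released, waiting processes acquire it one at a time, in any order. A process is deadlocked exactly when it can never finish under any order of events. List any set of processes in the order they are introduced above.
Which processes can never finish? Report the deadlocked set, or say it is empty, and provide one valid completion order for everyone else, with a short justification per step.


No process is deadlocked.
Key observation: the wait relation is loop-free; peeling off processes with no waits unwinds the whole state.
A valid finishing order for the others: charlie, delta, echo, alpha, foxtrot, golf, india, hotel, bravo.
Step-by-step check:
  run charlie (it waits on nothing); releases L2 and L8
  run delta (it waits on nothing); releases L15
  run echo (it waits on nothing); releases L6
  alpha waits on L15 — all released -> runs and releases L13 and L16
  run foxtrot (it waits on nothing); releases L7
  run golf (it waits on nothing); releases L4
  india waits on L16 — all released -> runs and releases L20 and L9
  run hotel (it waits on nothing); releases L17
  bravo waits on L9, L15, L17, L4, L7, L13, L6 and L2 — all released -> runs and releases L1 and L12


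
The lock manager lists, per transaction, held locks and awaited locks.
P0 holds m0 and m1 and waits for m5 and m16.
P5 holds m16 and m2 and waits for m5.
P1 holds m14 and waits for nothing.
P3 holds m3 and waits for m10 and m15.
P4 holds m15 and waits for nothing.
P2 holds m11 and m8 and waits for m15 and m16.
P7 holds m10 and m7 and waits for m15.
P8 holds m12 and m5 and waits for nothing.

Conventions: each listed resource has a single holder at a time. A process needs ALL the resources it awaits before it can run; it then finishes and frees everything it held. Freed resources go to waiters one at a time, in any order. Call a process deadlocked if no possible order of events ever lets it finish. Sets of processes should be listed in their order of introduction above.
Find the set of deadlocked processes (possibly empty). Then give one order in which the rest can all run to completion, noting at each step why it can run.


Nothing here is deadlocked.
Key observation: there is no circular wait here — follow any chain and it reaches a process that is free to run now.
A valid finishing order for the others: P8, P5, P4, P2, P7, P0, P3, P1.
Verifying each step:
  P8: no waits; runs immediately, freeing m12 and m5
  P5 waits on m5 — all released -> runs and releases m16 and m2
  P4: no waits; runs immediately, freeing m15
  P2 waits on m15 and m16 — all released -> runs and releases m11 and m8
  P7 waits on m15 — all released -> runs and releases m10 and m7
  P0 waits on m5 and m16 — all released -> runs and releases m0 and m1
  P3 waits on m10 and m15 — all released -> runs and releases m3
  P1: no waits; runs immediately, freeing m14


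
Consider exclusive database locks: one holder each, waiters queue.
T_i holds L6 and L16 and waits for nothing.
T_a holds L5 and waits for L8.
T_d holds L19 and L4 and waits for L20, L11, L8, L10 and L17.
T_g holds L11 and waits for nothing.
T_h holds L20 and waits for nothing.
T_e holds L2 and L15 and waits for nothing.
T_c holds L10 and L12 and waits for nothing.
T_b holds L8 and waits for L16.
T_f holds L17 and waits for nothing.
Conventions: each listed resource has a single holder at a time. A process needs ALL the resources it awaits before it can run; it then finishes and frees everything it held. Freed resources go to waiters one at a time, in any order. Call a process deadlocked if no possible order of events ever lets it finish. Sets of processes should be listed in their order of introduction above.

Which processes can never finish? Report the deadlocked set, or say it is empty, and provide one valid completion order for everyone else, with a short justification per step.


The deadlocked set is empty.
Key observation: the wait graph is acyclic; completion cascades from the unblocked processes through everyone else.
The rest can finish in the order T_h, T_e, T_i, T_f, T_g, T_b, T_a, T_c, T_d.
Step-by-step check:
  run T_h (it waits on nothing); releases L20
  run T_e (it waits on nothing); releases L2 and L15
  run T_i (it waits on nothing); releases L6 and L16
  run T_f (it waits on nothing); releases L17
  run T_g (it waits on nothing); releases L11
  run T_b (all its waits — L16 — are resolved); releases L8
  run T_a (all its waits — L8 — are resolved); releases L5
  run T_c (it waits on nothing); releases L10 and L12
  run T_d (all its waits — L20, L11, L8, L10 and L17 — are resolved); releases L19 and L4
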